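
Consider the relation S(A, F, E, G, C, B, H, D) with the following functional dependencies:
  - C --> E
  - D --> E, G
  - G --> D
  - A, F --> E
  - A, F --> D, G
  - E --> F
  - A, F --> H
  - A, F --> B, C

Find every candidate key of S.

{A, C}, {A, D}, {A, E}, {A, F}, {A, G}

{A} never appears on the right of any FD, so every key must include it.
{A, C}⁺ = {A, B, C, D, E, F, G, H}, which is every attribute, so {A, C} is a candidate key.
{A, D}⁺ = {A, B, C, D, E, F, G, H}, which is every attribute, so {A, D} is a candidate key.
{A, E}⁺ = {A, B, C, D, E, F, G, H}, which is every attribute, so {A, E} is a candidate key.
{A, F}⁺ = {A, B, C, D, E, F, G, H}, which is every attribute, so {A, F} is a candidate key.
{A, G}⁺ = {A, B, C, D, E, F, G, H}, which is every attribute, so {A, G} is a candidate key.
Any other superkey properly contains one of these, so there are no further candidate keys.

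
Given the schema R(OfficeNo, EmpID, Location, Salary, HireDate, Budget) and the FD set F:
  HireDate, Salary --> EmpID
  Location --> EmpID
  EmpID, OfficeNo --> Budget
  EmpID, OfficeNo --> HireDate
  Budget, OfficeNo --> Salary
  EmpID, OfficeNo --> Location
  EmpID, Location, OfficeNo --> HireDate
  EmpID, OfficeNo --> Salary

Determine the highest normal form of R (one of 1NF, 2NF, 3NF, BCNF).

Candidate keys: {Budget, HireDate, OfficeNo}, {EmpID, OfficeNo}, {HireDate, OfficeNo, Salary}, {Location, OfficeNo}. Prime attributes: {Budget, EmpID, HireDate, Location, OfficeNo, Salary}.
HireDate, Salary --> EmpID breaks BCNF: {HireDate, Salary}⁺ = {EmpID, HireDate, Salary}, so {HireDate, Salary} is not a superkey.
Its right-hand attributes {EmpID} are all prime, as are those of every other non-superkey FD — the relation is in 3NF.

3NF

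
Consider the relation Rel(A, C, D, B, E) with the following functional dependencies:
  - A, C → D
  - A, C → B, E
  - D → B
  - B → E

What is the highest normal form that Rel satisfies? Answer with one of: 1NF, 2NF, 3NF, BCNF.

Candidate key: {A, C}. Prime attributes: {A, C}.
For D → B we have {D}⁺ = {B, D, E}; {D} is not a superkey, so BCNF fails.
Because {B} is non-prime and the left side of D → B is not a superkey, the relation is not in 3NF.
Checking every proper subset of each key, none determines a non-prime attribute — 2NF is satisfied.

2NF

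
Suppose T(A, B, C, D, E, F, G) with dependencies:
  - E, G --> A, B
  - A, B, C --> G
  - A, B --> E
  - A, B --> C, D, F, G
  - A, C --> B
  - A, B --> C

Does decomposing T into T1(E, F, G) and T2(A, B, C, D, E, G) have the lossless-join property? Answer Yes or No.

Common attributes: {E, G}; their closure is {A, B, C, D, E, F, G}.
Since T1 ⊆ {A, B, C, D, E, F, G}, the intersection is a superkey of T1; the decomposition is lossless.

Yes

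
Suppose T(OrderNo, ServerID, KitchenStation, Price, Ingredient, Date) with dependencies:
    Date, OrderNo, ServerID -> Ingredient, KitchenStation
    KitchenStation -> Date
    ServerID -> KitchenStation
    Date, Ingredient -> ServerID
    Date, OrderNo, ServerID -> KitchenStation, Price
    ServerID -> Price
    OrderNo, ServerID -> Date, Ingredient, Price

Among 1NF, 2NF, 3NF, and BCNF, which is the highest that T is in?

1NF

Candidate keys: {Date, Ingredient, OrderNo}, {Ingredient, KitchenStation, OrderNo}, {OrderNo, ServerID}. Prime attributes: {Date, Ingredient, KitchenStation, OrderNo, ServerID}.
For KitchenStation -> Date we have {KitchenStation}⁺ = {Date, KitchenStation}; {KitchenStation} is not a superkey, so BCNF fails.
ServerID -> Price determines the non-prime attribute {Price} from a non-superkey — 3NF is violated.
Since {ServerID} ⊂ {OrderNo, ServerID} and {ServerID}⁺ ⊇ {Price} with {Price} non-prime, there is a partial dependency; 2NF fails.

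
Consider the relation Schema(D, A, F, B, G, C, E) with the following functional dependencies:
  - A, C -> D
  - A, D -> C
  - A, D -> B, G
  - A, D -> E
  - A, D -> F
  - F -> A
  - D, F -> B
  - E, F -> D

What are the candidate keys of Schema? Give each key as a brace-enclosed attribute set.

{A, C}, {A, D}, {C, F}, {D, F}, {E, F}

{A, C}⁺ = {A, B, C, D, E, F, G}, which is every attribute, so {A, C} is a candidate key.
{A, D}⁺ = {A, B, C, D, E, F, G}, which is every attribute, so {A, D} is a candidate key.
{C, F}⁺ = {A, B, C, D, E, F, G}, which is every attribute, so {C, F} is a candidate key.
{D, F}⁺ = {A, B, C, D, E, F, G}, which is every attribute, so {D, F} is a candidate key.
{E, F}⁺ = {A, B, C, D, E, F, G}, which is every attribute, so {E, F} is a candidate key.
No proper subset of any of these is a key, and no other minimal superkey exists.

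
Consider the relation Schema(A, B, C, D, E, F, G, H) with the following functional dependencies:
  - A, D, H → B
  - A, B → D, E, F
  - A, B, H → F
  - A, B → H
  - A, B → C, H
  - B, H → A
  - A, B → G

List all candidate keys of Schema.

{A, B}, {A, D, H}, {B, H}

{A, B}⁺ = {A, B, C, D, E, F, G, H} — all of the relation — so {A, B} is a candidate key.
{B, H}⁺ = {A, B, C, D, E, F, G, H} — all of the relation — so {B, H} is a candidate key.
{A, D, H}⁺ = {A, B, C, D, E, F, G, H} — all of the relation — so {A, D, H} is a candidate key.
No proper subset of any of these is a key, and no other minimal superkey exists.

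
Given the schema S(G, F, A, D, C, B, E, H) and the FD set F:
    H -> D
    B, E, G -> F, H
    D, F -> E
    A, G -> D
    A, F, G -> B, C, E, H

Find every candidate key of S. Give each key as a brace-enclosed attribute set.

{A, G} never appear on the right of any FD, so every key must include all of them.
{A, F, G}⁺ = {A, B, C, D, E, F, G, H}, which is every attribute, so {A, F, G} is a candidate key.
{A, B, E, G}⁺ = {A, B, C, D, E, F, G, H}, which is every attribute, so {A, B, E, G} is a candidate key.
No proper subset of any of these is a key, and no other minimal superkey exists.

{A, B, E, G}, {A, F, G}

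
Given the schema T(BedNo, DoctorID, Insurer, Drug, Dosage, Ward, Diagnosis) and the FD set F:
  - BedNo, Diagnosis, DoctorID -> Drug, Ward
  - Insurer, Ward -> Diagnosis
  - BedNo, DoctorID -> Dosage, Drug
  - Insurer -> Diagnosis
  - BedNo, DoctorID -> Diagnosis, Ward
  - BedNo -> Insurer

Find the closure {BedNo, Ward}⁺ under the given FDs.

Start with {BedNo, Ward}.
BedNo -> Insurer applies; add {Insurer} → now {BedNo, Insurer, Ward}.
Insurer, Ward -> Diagnosis applies; add {Diagnosis} → now {BedNo, Diagnosis, Insurer, Ward}.
No further FD applies.

{BedNo, Diagnosis, Insurer, Ward}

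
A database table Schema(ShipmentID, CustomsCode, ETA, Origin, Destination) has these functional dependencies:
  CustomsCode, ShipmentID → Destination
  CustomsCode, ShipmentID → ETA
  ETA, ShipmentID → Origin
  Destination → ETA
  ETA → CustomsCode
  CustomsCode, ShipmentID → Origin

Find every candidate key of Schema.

{CustomsCode, ShipmentID}, {Destination, ShipmentID}, {ETA, ShipmentID}

No FD produces {ShipmentID}, so it must be in every candidate key.
Closure of {CustomsCode, ShipmentID} is {CustomsCode, Destination, ETA, Origin, ShipmentID}, the whole schema; {CustomsCode, ShipmentID} is a candidate key.
Closure of {Destination, ShipmentID} is {CustomsCode, Destination, ETA, Origin, ShipmentID}, the whole schema; {Destination, ShipmentID} is a candidate key.
Closure of {ETA, ShipmentID} is {CustomsCode, Destination, ETA, Origin, ShipmentID}, the whole schema; {ETA, ShipmentID} is a candidate key.
Any other superkey properly contains one of these, so there are no further candidate keys.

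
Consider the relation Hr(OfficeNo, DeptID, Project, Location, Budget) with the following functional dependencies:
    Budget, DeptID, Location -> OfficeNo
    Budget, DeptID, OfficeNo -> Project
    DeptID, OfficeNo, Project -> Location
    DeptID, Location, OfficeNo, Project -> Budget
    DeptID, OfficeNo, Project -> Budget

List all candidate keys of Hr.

Attributes never on any right-hand side: {DeptID} — every candidate key must contain it.
{Budget, DeptID, Location}⁺ = {Budget, DeptID, Location, OfficeNo, Project} — all of the relation — so {Budget, DeptID, Location} is a candidate key.
{Budget, DeptID, OfficeNo}⁺ = {Budget, DeptID, Location, OfficeNo, Project} — all of the relation — so {Budget, DeptID, OfficeNo} is a candidate key.
{DeptID, OfficeNo, Project}⁺ = {Budget, DeptID, Location, OfficeNo, Project} — all of the relation — so {DeptID, OfficeNo, Project} is a candidate key.
These are minimal and exhaustive — every other superkey contains one of them.

{Budget, DeptID, Location}, {Budget, DeptID, OfficeNo}, {DeptID, OfficeNo, Project}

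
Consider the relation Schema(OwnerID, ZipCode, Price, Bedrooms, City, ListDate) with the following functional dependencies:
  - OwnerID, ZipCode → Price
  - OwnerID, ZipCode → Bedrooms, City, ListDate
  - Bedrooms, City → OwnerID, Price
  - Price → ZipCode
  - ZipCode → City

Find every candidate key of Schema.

{Bedrooms, City}⁺ = {Bedrooms, City, ListDate, OwnerID, Price, ZipCode} — all of the relation — so {Bedrooms, City} is a candidate key.
{Bedrooms, Price}⁺ = {Bedrooms, City, ListDate, OwnerID, Price, ZipCode} — all of the relation — so {Bedrooms, Price} is a candidate key.
{Bedrooms, ZipCode}⁺ = {Bedrooms, City, ListDate, OwnerID, Price, ZipCode} — all of the relation — so {Bedrooms, ZipCode} is a candidate key.
{OwnerID, Price}⁺ = {Bedrooms, City, ListDate, OwnerID, Price, ZipCode} — all of the relation — so {OwnerID, Price} is a candidate key.
{OwnerID, ZipCode}⁺ = {Bedrooms, City, ListDate, OwnerID, Price, ZipCode} — all of the relation — so {OwnerID, ZipCode} is a candidate key.
These are minimal and exhaustive — every other superkey contains one of them.

{Bedrooms, City}, {Bedrooms, Price}, {Bedrooms, ZipCode}, {OwnerID, Price}, {OwnerID, ZipCode}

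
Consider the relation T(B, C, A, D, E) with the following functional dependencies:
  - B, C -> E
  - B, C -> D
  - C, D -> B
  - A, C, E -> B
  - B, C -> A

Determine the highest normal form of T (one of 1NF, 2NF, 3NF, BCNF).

Candidate keys: {A, C, E}, {B, C}, {C, D}. Prime attributes: {A, B, C, D, E}.
Each dependency's left side is a superkey — BCNF holds.

BCNF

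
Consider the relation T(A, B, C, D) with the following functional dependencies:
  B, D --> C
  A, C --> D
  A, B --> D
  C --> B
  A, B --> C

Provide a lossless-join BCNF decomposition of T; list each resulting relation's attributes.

{A, B, D}; {B, C}; {C, D}

Candidate keys of the original relation: {A, B}, {A, C}.
Within {A, B, C, D}: {B, D}⁺ ∩ {A, B, C, D} = {B, C, D}, not the whole set, so B, D --> C violates BCNF; decompose into {B, C, D} and {A, B, D}.
Within {B, C, D}: {C}⁺ ∩ {B, C, D} = {B, C}, not the whole set, so C --> B violates BCNF; decompose into {B, C} and {C, D}.
{B, C} has no BCNF violation.
{C, D} has no BCNF violation.
{A, B, D} has no BCNF violation.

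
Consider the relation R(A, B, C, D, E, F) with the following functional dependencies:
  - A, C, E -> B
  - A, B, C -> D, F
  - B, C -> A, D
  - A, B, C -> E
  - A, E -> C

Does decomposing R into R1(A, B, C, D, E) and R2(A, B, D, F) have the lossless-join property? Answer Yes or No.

Common attributes: {A, B, D}; their closure is {A, B, D}.
The closure covers neither R1 nor R2 entirely; the join is not lossless.

No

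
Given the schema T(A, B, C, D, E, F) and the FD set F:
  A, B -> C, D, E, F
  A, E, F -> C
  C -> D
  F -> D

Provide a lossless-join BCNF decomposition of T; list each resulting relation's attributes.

Candidate key of the original relation: {A, B}.
{A, B, C, D, E, F}: {A, E, F} determines {A, C, D, E, F} here but is not a superkey — split on A, E, F -> C, D, giving {A, C, D, E, F} and {A, B, E, F}.
{A, C, D, E, F}: {C} determines {C, D} here but is not a superkey — split on C -> D, giving {C, D} and {A, C, E, F}.
{C, D}: every determinant is a superkey — BCNF.
{A, C, E, F}: every determinant is a superkey — BCNF.
{A, B, E, F}: every determinant is a superkey — BCNF.

{A, B, E, F}; {A, C, E, F}; {C, D}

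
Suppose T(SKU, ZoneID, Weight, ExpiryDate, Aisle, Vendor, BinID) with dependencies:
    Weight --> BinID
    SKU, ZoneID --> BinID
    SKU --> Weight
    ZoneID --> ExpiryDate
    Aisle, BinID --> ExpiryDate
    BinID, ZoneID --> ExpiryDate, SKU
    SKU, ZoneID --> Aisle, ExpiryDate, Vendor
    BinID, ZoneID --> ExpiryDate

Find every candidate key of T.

Attributes never on any right-hand side: {ZoneID} — every candidate key must contain it.
{BinID, ZoneID}⁺ = {Aisle, BinID, ExpiryDate, SKU, Vendor, Weight, ZoneID} — all of the relation — so {BinID, ZoneID} is a candidate key.
{SKU, ZoneID}⁺ = {Aisle, BinID, ExpiryDate, SKU, Vendor, Weight, ZoneID} — all of the relation — so {SKU, ZoneID} is a candidate key.
{Weight, ZoneID}⁺ = {Aisle, BinID, ExpiryDate, SKU, Vendor, Weight, ZoneID} — all of the relation — so {Weight, ZoneID} is a candidate key.
No proper subset of any of these is a key, and no other minimal superkey exists.

{BinID, ZoneID}, {SKU, ZoneID}, {Weight, ZoneID}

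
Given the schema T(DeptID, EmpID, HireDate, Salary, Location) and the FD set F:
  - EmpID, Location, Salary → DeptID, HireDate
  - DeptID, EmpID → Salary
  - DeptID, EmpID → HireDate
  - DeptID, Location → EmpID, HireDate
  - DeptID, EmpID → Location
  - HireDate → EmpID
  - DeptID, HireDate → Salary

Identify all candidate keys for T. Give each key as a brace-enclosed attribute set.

{DeptID, EmpID}, {DeptID, HireDate}, {DeptID, Location}, {EmpID, Location, Salary}, {HireDate, Location, Salary}

{DeptID, EmpID}⁺ = {DeptID, EmpID, HireDate, Location, Salary}, which is every attribute, so {DeptID, EmpID} is a candidate key.
{DeptID, HireDate}⁺ = {DeptID, EmpID, HireDate, Location, Salary}, which is every attribute, so {DeptID, HireDate} is a candidate key.
{DeptID, Location}⁺ = {DeptID, EmpID, HireDate, Location, Salary}, which is every attribute, so {DeptID, Location} is a candidate key.
{EmpID, Location, Salary}⁺ = {DeptID, EmpID, HireDate, Location, Salary}, which is every attribute, so {EmpID, Location, Salary} is a candidate key.
{HireDate, Location, Salary}⁺ = {DeptID, EmpID, HireDate, Location, Salary}, which is every attribute, so {HireDate, Location, Salary} is a candidate key.
These are minimal and exhaustive — every other superkey contains one of them.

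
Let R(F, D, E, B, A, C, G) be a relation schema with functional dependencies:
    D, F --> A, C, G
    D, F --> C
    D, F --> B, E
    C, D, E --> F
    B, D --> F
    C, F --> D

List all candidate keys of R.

{B, D}, {C, D, E}, {C, F}, {D, F}

{B, D}⁺ = {A, B, C, D, E, F, G} — all of the relation — so {B, D} is a candidate key.
{C, F}⁺ = {A, B, C, D, E, F, G} — all of the relation — so {C, F} is a candidate key.
{D, F}⁺ = {A, B, C, D, E, F, G} — all of the relation — so {D, F} is a candidate key.
{C, D, E}⁺ = {A, B, C, D, E, F, G} — all of the relation — so {C, D, E} is a candidate key.
These are minimal and exhaustive — every other superkey contains one of them.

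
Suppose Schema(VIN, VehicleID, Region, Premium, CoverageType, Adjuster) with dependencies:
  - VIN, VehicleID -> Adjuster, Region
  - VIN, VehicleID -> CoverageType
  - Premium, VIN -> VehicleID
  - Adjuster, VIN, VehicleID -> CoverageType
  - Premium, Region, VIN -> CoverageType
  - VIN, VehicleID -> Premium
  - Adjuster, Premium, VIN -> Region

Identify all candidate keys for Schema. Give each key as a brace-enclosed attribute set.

{Premium, VIN}, {VIN, VehicleID}

Attributes never on any right-hand side: {VIN} — every candidate key must contain it.
{Premium, VIN}⁺ = {Adjuster, CoverageType, Premium, Region, VIN, VehicleID}, which is every attribute, so {Premium, VIN} is a candidate key.
{VIN, VehicleID}⁺ = {Adjuster, CoverageType, Premium, Region, VIN, VehicleID}, which is every attribute, so {VIN, VehicleID} is a candidate key.
No proper subset of any of these is a key, and no other minimal superkey exists.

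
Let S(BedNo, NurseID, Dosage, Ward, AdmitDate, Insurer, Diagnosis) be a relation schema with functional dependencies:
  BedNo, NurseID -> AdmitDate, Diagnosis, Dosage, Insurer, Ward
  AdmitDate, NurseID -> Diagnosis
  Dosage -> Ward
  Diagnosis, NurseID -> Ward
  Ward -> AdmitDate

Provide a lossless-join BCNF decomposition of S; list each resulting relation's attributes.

Candidate key of the original relation: {BedNo, NurseID}.
In {AdmitDate, BedNo, Diagnosis, Dosage, Insurer, NurseID, Ward}, {AdmitDate, NurseID} is not a superkey ({AdmitDate, NurseID}⁺ restricted to this set is {AdmitDate, Diagnosis, NurseID, Ward}), so split on AdmitDate, NurseID -> Diagnosis, Ward into {AdmitDate, Diagnosis, NurseID, Ward} and {AdmitDate, BedNo, Dosage, Insurer, NurseID}.
In {AdmitDate, Diagnosis, NurseID, Ward}, {Ward} is not a superkey ({Ward}⁺ restricted to this set is {AdmitDate, Ward}), so split on Ward -> AdmitDate into {AdmitDate, Ward} and {Diagnosis, NurseID, Ward}.
{AdmitDate, Ward} has no BCNF violation.
{Diagnosis, NurseID, Ward} has no BCNF violation.
In {AdmitDate, BedNo, Dosage, Insurer, NurseID}, {Dosage} is not a superkey ({Dosage}⁺ restricted to this set is {AdmitDate, Dosage}), so split on Dosage -> AdmitDate into {AdmitDate, Dosage} and {BedNo, Dosage, Insurer, NurseID}.
{AdmitDate, Dosage} has no BCNF violation.
{BedNo, Dosage, Insurer, NurseID} has no BCNF violation.

{AdmitDate, Dosage}; {AdmitDate, Ward}; {BedNo, Dosage, Insurer, NurseID}; {Diagnosis, NurseID, Ward}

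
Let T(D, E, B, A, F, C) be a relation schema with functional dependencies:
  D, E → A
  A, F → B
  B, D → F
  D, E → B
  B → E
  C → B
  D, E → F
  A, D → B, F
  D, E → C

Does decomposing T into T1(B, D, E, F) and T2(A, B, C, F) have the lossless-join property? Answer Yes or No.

No

The shared attributes are {B, F} and {B, F}⁺ = {B, E, F}.
The closure covers neither T1 nor T2 entirely; the join is not lossless.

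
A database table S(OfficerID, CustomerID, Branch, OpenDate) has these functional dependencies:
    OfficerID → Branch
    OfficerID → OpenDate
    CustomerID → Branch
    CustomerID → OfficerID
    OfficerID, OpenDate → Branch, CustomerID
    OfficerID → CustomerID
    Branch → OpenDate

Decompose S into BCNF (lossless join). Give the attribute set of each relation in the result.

{Branch, CustomerID, OfficerID}; {Branch, OpenDate}

Candidate keys of the original relation: {CustomerID}, {OfficerID}.
Within {Branch, CustomerID, OfficerID, OpenDate}: {Branch}⁺ ∩ {Branch, CustomerID, OfficerID, OpenDate} = {Branch, OpenDate}, not the whole set, so Branch → OpenDate violates BCNF; decompose into {Branch, OpenDate} and {Branch, CustomerID, OfficerID}.
{Branch, OpenDate} has no BCNF violation.
{Branch, CustomerID, OfficerID} has no BCNF violation.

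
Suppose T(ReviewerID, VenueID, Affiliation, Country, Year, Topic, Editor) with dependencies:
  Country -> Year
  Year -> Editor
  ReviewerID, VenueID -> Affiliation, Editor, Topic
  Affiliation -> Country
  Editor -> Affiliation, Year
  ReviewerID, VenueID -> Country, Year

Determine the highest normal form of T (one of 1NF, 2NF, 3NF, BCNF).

2NF

Candidate key: {ReviewerID, VenueID}. Prime attributes: {ReviewerID, VenueID}.
For Country -> Year we have {Country}⁺ = {Affiliation, Country, Editor, Year}; {Country} is not a superkey, so BCNF fails.
Country -> Year determines the non-prime attribute {Year} from a non-superkey — 3NF is violated.
Checking every proper subset of each key, none determines a non-prime attribute — 2NF is satisfied.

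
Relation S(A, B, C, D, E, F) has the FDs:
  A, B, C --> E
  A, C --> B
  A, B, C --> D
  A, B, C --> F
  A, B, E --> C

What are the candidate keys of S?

Attributes never on any right-hand side: {A} — every candidate key must contain it.
{A, C}⁺ = {A, B, C, D, E, F} — all of the relation — so {A, C} is a candidate key.
{A, B, E}⁺ = {A, B, C, D, E, F} — all of the relation — so {A, B, E} is a candidate key.
Any other superkey properly contains one of these, so there are no further candidate keys.

{A, B, E}, {A, C}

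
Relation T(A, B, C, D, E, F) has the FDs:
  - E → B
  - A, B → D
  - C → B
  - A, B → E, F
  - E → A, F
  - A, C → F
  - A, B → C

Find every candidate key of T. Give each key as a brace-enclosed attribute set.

{E}⁺ = {A, B, C, D, E, F} — all of the relation — so {E} is a candidate key.
{A, B}⁺ = {A, B, C, D, E, F} — all of the relation — so {A, B} is a candidate key.
{A, C}⁺ = {A, B, C, D, E, F} — all of the relation — so {A, C} is a candidate key.
These are minimal and exhaustive — every other superkey contains one of them.

{A, B}, {A, C}, {E}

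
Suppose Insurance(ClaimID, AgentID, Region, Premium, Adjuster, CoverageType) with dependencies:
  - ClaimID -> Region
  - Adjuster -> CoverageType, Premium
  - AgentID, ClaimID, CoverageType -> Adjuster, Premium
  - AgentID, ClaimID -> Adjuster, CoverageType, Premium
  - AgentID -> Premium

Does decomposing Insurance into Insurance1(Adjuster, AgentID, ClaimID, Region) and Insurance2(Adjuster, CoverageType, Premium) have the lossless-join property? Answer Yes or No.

Yes

The shared attributes are {Adjuster} and {Adjuster}⁺ = {Adjuster, CoverageType, Premium}.
Since Insurance2 ⊆ {Adjuster, CoverageType, Premium}, the intersection is a superkey of Insurance2; the decomposition is lossless.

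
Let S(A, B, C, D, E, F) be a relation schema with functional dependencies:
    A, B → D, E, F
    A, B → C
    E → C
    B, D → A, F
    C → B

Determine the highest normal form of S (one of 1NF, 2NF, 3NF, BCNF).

Candidate keys: {A, B}, {A, C}, {A, E}, {B, D}, {C, D}, {D, E}. Prime attributes: {A, B, C, D, E}.
E → C breaks BCNF: {E}⁺ = {B, C, E}, so {E} is not a superkey.
Since {C} ⊆ prime attributes and every other non-superkey FD also has a prime right side, the schema is in 3NF.

3NF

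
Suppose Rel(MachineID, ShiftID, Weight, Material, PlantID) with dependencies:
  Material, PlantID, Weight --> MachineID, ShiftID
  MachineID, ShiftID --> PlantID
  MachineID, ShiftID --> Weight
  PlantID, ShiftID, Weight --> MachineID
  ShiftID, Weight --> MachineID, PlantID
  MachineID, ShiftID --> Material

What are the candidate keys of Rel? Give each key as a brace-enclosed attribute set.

{MachineID, ShiftID}, {Material, PlantID, Weight}, {ShiftID, Weight}

{MachineID, ShiftID}⁺ = {MachineID, Material, PlantID, ShiftID, Weight}, which is every attribute, so {MachineID, ShiftID} is a candidate key.
{ShiftID, Weight}⁺ = {MachineID, Material, PlantID, ShiftID, Weight}, which is every attribute, so {ShiftID, Weight} is a candidate key.
{Material, PlantID, Weight}⁺ = {MachineID, Material, PlantID, ShiftID, Weight}, which is every attribute, so {Material, PlantID, Weight} is a candidate key.
These are minimal and exhaustive — every other superkey contains one of them.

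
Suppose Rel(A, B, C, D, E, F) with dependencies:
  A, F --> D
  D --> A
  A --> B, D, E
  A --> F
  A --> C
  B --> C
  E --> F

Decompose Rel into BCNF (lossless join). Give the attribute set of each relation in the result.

Candidate keys of the original relation: {A}, {D}.
{A, B, C, D, E, F}: {B} determines {B, C} here but is not a superkey — split on B --> C, giving {B, C} and {A, B, D, E, F}.
{B, C} has no BCNF violation.
{A, B, D, E, F}: {E} determines {E, F} here but is not a superkey — split on E --> F, giving {E, F} and {A, B, D, E}.
{E, F} has no BCNF violation.
{A, B, D, E} has no BCNF violation.

{A, B, D, E}; {B, C}; {E, F}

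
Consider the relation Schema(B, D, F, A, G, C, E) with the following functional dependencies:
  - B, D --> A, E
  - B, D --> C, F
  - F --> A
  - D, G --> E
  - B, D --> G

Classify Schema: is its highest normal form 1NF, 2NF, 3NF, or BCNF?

Candidate key: {B, D}. Prime attributes: {B, D}.
For F --> A we have {F}⁺ = {A, F}; {F} is not a superkey, so BCNF fails.
F --> A has non-prime {A} on the right and a non-superkey on the left, so 3NF fails.
Checking every proper subset of each key, none determines a non-prime attribute — 2NF is satisfied.

2NF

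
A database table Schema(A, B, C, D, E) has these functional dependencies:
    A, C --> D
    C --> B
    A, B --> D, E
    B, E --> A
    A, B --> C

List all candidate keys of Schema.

{A, B} is a candidate key since {A, B}⁺ = {A, B, C, D, E} covers every attribute.
{A, C} is a candidate key since {A, C}⁺ = {A, B, C, D, E} covers every attribute.
{B, E} is a candidate key since {B, E}⁺ = {A, B, C, D, E} covers every attribute.
{C, E} is a candidate key since {C, E}⁺ = {A, B, C, D, E} covers every attribute.
No proper subset of any of these is a key, and no other minimal superkey exists.

{A, B}, {A, C}, {B, E}, {C, E}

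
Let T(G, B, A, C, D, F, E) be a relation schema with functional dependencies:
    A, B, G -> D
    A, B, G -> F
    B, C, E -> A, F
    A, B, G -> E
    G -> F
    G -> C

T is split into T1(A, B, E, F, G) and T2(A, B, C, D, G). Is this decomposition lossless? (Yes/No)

T1 ∩ T2 = {A, B, G}; its closure under F is {A, B, C, D, E, F, G}.
Since T1 ⊆ {A, B, C, D, E, F, G}, the intersection is a superkey of T1; the decomposition is lossless.

Yes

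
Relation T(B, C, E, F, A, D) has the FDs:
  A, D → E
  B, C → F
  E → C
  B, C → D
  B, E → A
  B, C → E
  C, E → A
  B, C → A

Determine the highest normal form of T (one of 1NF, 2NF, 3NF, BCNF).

3NF

Candidate keys: {A, B, D}, {B, C}, {B, E}. Prime attributes: {A, B, C, D, E}.
For A, D → E we have {A, D}⁺ = {A, C, D, E}; {A, D} is not a superkey, so BCNF fails.
But every attribute on its right side ({E}) is prime, and the same holds for every other non-superkey FD, so 3NF still holds.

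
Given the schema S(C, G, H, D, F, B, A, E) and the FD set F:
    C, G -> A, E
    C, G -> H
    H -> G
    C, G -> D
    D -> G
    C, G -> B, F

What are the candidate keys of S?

{C, D}, {C, G}, {C, H}

{C} never appears on the right of any FD, so every key must include it.
{C, D} is a candidate key since {C, D}⁺ = {A, B, C, D, E, F, G, H} covers every attribute.
{C, G} is a candidate key since {C, G}⁺ = {A, B, C, D, E, F, G, H} covers every attribute.
{C, H} is a candidate key since {C, H}⁺ = {A, B, C, D, E, F, G, H} covers every attribute.
These are minimal and exhaustive — every other superkey contains one of them.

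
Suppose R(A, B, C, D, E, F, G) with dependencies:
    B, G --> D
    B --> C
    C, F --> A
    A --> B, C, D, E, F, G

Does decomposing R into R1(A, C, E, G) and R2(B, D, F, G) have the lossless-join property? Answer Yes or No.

No

Common attributes: {G}; their closure is {G}.
Neither R1 nor R2 is contained in that closure, so the decomposition is lossy.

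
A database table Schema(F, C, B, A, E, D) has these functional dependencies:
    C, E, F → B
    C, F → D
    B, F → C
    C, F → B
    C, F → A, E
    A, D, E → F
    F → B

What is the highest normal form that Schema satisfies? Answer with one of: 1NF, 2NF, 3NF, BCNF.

Candidate keys: {A, D, E}, {F}. Prime attributes: {A, D, E, F}.
Every FD has a superkey on the left, so the relation is in BCNF.

BCNF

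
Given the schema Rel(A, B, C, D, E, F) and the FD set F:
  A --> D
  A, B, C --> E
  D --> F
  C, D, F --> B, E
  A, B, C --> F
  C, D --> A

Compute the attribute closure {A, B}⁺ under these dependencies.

Start with {A, B}.
A --> D applies; add {D} → now {A, B, D}.
D --> F applies; add {F} → now {A, B, D, F}.
No further FD applies.

{A, B, D, F}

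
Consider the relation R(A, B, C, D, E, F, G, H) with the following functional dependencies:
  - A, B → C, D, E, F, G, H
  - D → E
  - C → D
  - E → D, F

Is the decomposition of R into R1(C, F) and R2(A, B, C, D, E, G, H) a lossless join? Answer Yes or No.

Yes

Common attributes: {C}; their closure is {C, D, E, F}.
Since R1 ⊆ {C, D, E, F}, the intersection is a superkey of R1; the decomposition is lossless.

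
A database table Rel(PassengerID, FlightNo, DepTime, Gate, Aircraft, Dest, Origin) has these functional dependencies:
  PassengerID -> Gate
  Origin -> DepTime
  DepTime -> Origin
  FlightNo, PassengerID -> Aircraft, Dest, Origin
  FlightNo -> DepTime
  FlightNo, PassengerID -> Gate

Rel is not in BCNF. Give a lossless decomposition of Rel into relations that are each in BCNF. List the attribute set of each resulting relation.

{Aircraft, Dest, FlightNo, PassengerID}; {DepTime, Origin}; {FlightNo, Origin}; {Gate, PassengerID}

Candidate key of the original relation: {FlightNo, PassengerID}.
In {Aircraft, DepTime, Dest, FlightNo, Gate, Origin, PassengerID}, {PassengerID} is not a superkey ({PassengerID}⁺ restricted to this set is {Gate, PassengerID}), so split on PassengerID -> Gate into {Gate, PassengerID} and {Aircraft, DepTime, Dest, FlightNo, Origin, PassengerID}.
{Gate, PassengerID} is in BCNF.
In {Aircraft, DepTime, Dest, FlightNo, Origin, PassengerID}, {Origin} is not a superkey ({Origin}⁺ restricted to this set is {DepTime, Origin}), so split on Origin -> DepTime into {DepTime, Origin} and {Aircraft, Dest, FlightNo, Origin, PassengerID}.
{DepTime, Origin} is in BCNF.
In {Aircraft, Dest, FlightNo, Origin, PassengerID}, {FlightNo} is not a superkey ({FlightNo}⁺ restricted to this set is {FlightNo, Origin}), so split on FlightNo -> Origin into {FlightNo, Origin} and {Aircraft, Dest, FlightNo, PassengerID}.
{FlightNo, Origin} is in BCNF.
{Aircraft, Dest, FlightNo, PassengerID} is in BCNF.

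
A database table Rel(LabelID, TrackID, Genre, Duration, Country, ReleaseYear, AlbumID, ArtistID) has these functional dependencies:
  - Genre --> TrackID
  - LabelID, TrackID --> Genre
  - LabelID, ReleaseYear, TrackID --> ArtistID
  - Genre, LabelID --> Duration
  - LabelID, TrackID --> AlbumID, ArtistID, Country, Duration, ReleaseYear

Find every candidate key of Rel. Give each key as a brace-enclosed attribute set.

{Genre, LabelID}, {LabelID, TrackID}

No FD produces {LabelID}, so it must be in every candidate key.
{Genre, LabelID} is a candidate key since {Genre, LabelID}⁺ = {AlbumID, ArtistID, Country, Duration, Genre, LabelID, ReleaseYear, TrackID} covers every attribute.
{LabelID, TrackID} is a candidate key since {LabelID, TrackID}⁺ = {AlbumID, ArtistID, Country, Duration, Genre, LabelID, ReleaseYear, TrackID} covers every attribute.
Any other superkey properly contains one of these, so there are no further candidate keys.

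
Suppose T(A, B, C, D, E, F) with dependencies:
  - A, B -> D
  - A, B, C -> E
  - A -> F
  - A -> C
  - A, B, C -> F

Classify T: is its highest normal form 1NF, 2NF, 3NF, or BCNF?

1NF

Candidate key: {A, B}. Prime attributes: {A, B}.
A -> F breaks BCNF: {A}⁺ = {A, C, F}, so {A} is not a superkey.
Because {F} is non-prime and the left side of A -> F is not a superkey, the relation is not in 3NF.
Since {A} ⊂ {A, B} and {A}⁺ ⊇ {C, F} with {C, F} non-prime, there is a partial dependency; 2NF fails.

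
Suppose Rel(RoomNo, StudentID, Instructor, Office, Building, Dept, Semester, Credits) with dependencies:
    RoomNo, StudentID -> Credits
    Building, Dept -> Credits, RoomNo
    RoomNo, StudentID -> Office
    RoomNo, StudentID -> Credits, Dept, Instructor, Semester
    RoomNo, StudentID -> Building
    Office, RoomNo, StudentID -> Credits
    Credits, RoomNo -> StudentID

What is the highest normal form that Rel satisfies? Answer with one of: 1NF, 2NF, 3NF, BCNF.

BCNF

Candidate keys: {Building, Dept}, {Credits, RoomNo}, {RoomNo, StudentID}. Prime attributes: {Building, Credits, Dept, RoomNo, StudentID}.
The left-hand side of every FD is a superkey, so BCNF is satisfied.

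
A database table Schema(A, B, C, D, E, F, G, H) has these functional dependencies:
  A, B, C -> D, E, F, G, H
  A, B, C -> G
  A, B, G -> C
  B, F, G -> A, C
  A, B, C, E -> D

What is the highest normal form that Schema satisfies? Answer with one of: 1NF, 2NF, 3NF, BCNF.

BCNF

Candidate keys: {A, B, C}, {A, B, G}, {B, F, G}. Prime attributes: {A, B, C, F, G}.
Each dependency's left side is a superkey — BCNF holds.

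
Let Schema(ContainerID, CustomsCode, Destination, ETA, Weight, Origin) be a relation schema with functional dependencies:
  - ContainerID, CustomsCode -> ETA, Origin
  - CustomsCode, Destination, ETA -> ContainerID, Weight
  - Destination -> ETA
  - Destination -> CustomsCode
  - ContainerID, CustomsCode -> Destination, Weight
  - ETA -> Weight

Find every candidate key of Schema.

{ContainerID, CustomsCode}, {Destination}

Closure of {Destination} is {ContainerID, CustomsCode, Destination, ETA, Origin, Weight}, the whole schema; {Destination} is a candidate key.
Closure of {ContainerID, CustomsCode} is {ContainerID, CustomsCode, Destination, ETA, Origin, Weight}, the whole schema; {ContainerID, CustomsCode} is a candidate key.
These are minimal and exhaustive — every other superkey contains one of them.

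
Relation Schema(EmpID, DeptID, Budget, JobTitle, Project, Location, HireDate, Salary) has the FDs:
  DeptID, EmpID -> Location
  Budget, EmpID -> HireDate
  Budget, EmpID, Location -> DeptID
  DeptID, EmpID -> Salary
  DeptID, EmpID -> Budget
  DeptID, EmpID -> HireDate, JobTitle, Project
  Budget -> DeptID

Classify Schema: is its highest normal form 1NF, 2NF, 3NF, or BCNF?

Candidate keys: {Budget, EmpID}, {DeptID, EmpID}. Prime attributes: {Budget, DeptID, EmpID}.
Budget -> DeptID: {Budget}⁺ = {Budget, DeptID}, which is not all of the attributes, so the left side is not a superkey — BCNF is violated.
But every attribute on its right side ({DeptID}) is prime, and the same holds for every other non-superkey FD, so 3NF still holds.

3NF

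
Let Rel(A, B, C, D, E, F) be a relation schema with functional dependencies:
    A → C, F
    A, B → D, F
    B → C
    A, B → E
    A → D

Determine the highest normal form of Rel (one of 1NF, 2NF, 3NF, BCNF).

1NF

Candidate key: {A, B}. Prime attributes: {A, B}.
A → C, F: {A}⁺ = {A, C, D, F}, which is not all of the attributes, so the left side is not a superkey — BCNF is violated.
A → C, F determines the non-prime attributes {C, F} from a non-superkey — 3NF is violated.
{A} is a proper subset of the key {A, B}, and {A}⁺ contains the non-prime attributes {C, D, F} — a partial dependency, so 2NF is violated.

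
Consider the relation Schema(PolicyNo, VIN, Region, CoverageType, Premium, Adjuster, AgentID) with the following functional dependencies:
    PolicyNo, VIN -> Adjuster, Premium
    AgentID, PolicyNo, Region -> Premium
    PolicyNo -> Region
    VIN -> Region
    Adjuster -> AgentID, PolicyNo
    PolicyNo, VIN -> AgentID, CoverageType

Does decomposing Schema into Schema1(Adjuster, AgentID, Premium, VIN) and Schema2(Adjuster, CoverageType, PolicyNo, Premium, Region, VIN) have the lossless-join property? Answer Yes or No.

Yes

Schema1 ∩ Schema2 = {Adjuster, Premium, VIN}; its closure under F is {Adjuster, AgentID, CoverageType, PolicyNo, Premium, Region, VIN}.
Schema1 is contained in that closure, so Schema1 ∩ Schema2 -> Schema1 holds and the join is lossless.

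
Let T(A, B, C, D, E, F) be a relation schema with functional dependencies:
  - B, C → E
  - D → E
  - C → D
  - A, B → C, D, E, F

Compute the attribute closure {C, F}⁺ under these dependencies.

Start with {C, F}.
C → D applies; add {D} → now {C, D, F}.
D → E applies; add {E} → now {C, D, E, F}.
No further FD applies.

{C, D, E, F}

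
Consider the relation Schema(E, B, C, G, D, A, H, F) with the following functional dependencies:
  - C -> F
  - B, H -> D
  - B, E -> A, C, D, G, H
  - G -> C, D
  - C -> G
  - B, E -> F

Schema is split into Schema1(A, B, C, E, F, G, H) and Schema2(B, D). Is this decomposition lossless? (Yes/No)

No

Common attributes: {B}; their closure is {B}.
Neither Schema1 nor Schema2 is contained in that closure, so the decomposition is lossy.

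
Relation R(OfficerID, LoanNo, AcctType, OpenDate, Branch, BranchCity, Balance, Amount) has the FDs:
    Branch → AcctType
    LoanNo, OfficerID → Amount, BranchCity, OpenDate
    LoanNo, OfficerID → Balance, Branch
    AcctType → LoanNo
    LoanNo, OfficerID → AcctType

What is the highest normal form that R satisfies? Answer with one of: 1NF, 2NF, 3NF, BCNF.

Candidate keys: {AcctType, OfficerID}, {Branch, OfficerID}, {LoanNo, OfficerID}. Prime attributes: {AcctType, Branch, LoanNo, OfficerID}.
For Branch → AcctType we have {Branch}⁺ = {AcctType, Branch, LoanNo}; {Branch} is not a superkey, so BCNF fails.
Since {AcctType} ⊆ prime attributes and every other non-superkey FD also has a prime right side, the schema is in 3NF.

3NF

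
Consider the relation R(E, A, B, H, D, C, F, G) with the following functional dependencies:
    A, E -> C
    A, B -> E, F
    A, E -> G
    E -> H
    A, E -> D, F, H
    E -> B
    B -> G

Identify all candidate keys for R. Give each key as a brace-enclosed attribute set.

No FD produces {A}, so it must be in every candidate key.
{A, B}⁺ = {A, B, C, D, E, F, G, H} — all of the relation — so {A, B} is a candidate key.
{A, E}⁺ = {A, B, C, D, E, F, G, H} — all of the relation — so {A, E} is a candidate key.
These are minimal and exhaustive — every other superkey contains one of them.

{A, B}, {A, E}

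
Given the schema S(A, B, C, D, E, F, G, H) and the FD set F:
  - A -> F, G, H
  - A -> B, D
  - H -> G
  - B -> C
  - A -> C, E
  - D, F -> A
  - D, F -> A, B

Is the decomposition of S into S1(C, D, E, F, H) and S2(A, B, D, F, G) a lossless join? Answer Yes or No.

Yes

The shared attributes are {D, F} and {D, F}⁺ = {A, B, C, D, E, F, G, H}.
Since S1 ⊆ {A, B, C, D, E, F, G, H}, the intersection is a superkey of S1; the decomposition is lossless.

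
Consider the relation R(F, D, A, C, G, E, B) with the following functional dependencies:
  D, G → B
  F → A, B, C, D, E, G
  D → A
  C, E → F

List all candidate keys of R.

{F} is a candidate key since {F}⁺ = {A, B, C, D, E, F, G} covers every attribute.
{C, E} is a candidate key since {C, E}⁺ = {A, B, C, D, E, F, G} covers every attribute.
Any other superkey properly contains one of these, so there are no further candidate keys.

{C, E}, {F}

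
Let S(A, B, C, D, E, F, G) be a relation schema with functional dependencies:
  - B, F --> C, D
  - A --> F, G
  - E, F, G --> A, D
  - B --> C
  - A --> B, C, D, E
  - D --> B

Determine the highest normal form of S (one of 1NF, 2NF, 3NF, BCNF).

Candidate keys: {A}, {E, F, G}. Prime attributes: {A, E, F, G}.
B, F --> C, D: {B, F}⁺ = {B, C, D, F}, which is not all of the attributes, so the left side is not a superkey — BCNF is violated.
B, F --> C, D has non-prime {C, D} on the right and a non-superkey on the left, so 3NF fails.
No proper subset of a key has a non-prime attribute in its closure, so there is no partial dependency; 2NF holds.

2NF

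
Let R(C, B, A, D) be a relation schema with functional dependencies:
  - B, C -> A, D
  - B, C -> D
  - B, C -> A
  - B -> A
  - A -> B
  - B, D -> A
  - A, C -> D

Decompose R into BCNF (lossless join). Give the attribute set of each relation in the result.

Candidate keys of the original relation: {A, C}, {B, C}.
{A, B, C, D}: {B} determines {A, B} here but is not a superkey — split on B -> A, giving {A, B} and {B, C, D}.
{A, B} has no BCNF violation.
{B, C, D} has no BCNF violation.

{A, B}; {B, C, D}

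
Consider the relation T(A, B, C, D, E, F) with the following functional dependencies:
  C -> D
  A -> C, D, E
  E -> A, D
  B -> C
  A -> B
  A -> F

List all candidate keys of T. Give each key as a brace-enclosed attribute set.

{A} is a candidate key since {A}⁺ = {A, B, C, D, E, F} covers every attribute.
{E} is a candidate key since {E}⁺ = {A, B, C, D, E, F} covers every attribute.
Any other superkey properly contains one of these, so there are no further candidate keys.

{A}, {E}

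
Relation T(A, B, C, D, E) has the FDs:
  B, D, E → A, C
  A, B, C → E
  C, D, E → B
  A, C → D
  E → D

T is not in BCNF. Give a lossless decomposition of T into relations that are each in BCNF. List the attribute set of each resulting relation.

{A, B, C, E}; {A, C, D}

Candidate keys of the original relation: {A, B, C}, {B, E}, {C, E}.
Within {A, B, C, D, E}: {A, C}⁺ ∩ {A, B, C, D, E} = {A, C, D}, not the whole set, so A, C → D violates BCNF; decompose into {A, C, D} and {A, B, C, E}.
{A, C, D} is in BCNF.
{A, B, C, E} is in BCNF.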